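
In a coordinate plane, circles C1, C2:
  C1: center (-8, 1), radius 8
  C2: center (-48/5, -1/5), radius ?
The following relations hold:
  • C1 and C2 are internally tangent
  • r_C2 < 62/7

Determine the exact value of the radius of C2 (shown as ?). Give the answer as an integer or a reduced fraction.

1. [int C1,C2]  r_C2² − 16r_C2 + 60 = 0  ⇒  r_C2 = 6 or 10
2. given r_C2 < 62/7: keep 6

6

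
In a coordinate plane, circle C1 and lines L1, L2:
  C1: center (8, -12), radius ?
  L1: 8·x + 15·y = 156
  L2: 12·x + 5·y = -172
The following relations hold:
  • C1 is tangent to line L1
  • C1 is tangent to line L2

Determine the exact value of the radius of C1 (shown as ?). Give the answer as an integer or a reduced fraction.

1. [C1‖L1]  r_C1² − 256 = 0  ⇒  r_C1 = 16 (r>0 drops 1)
2. [C1‖L2]  r_C1² − 256 = 0  ⇒  r_C1 = 16 (r>0 drops 1)

16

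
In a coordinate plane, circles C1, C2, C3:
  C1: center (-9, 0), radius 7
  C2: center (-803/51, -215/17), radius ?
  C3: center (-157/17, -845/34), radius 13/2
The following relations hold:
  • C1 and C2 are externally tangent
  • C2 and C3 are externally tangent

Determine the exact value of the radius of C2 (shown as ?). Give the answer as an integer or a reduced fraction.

22/3

1. [ext C1·C2]  r_C2² + 14r_C2 − 1408/9 = 0  ⇒  r_C2 = 22/3 (r>0 drops 1)
2. [ext C2·C3]  r_C2² + 13r_C2 − 1342/9 = 0  ⇒  r_C2 = 22/3 (r>0 drops 1)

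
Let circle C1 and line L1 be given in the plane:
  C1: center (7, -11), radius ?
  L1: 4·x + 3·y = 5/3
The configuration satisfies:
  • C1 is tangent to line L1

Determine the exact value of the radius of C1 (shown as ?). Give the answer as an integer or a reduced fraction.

1. [C1‖L1]  r_C1² − 16/9 = 0  ⇒  r_C1 = 4/3 (r>0 drops 1)

4/3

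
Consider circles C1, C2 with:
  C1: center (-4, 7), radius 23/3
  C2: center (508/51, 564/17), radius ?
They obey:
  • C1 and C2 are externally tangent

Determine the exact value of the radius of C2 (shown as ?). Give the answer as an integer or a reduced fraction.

22

1. [ext C1·C2]  r_C2² + (46/3)r_C2 − 2464/3 = 0  ⇒  r_C2 = 22 (r>0 drops 1)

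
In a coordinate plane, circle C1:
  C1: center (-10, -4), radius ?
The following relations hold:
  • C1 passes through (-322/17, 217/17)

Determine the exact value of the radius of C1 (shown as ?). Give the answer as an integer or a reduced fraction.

19

1. [C1∋P]  r_C1² − 361 = 0  ⇒  r_C1 = 19 (r>0 drops 1)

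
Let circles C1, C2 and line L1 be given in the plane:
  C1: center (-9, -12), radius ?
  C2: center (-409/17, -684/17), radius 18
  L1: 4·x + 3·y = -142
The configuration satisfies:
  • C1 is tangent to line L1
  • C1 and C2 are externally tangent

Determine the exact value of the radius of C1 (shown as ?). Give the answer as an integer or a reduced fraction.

1. [C1‖L1]  r_C1² − 196 = 0  ⇒  r_C1 = 14 (r>0 drops 1)
2. [ext C1·C2]  r_C1² + 36r_C1 − 700 = 0  ⇒  r_C1 = 14 (r>0 drops 1)

14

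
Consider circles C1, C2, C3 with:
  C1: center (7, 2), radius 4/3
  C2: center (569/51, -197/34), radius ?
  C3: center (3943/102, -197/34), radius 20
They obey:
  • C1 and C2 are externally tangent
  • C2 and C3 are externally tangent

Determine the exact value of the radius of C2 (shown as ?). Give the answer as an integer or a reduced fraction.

1. [ext C1·C2]  r_C2² + (8/3)r_C2 − 305/4 = 0  ⇒  r_C2 = 15/2 (r>0 drops 1)
2. [ext C2·C3]  r_C2² + 40r_C2 − 1425/4 = 0  ⇒  r_C2 = 15/2 (r>0 drops 1)

15/2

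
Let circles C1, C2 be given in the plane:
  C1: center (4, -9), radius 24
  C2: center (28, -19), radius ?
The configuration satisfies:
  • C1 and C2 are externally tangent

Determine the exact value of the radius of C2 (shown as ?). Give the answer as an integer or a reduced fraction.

1. [ext C1·C2]  r_C2² + 48r_C2 − 100 = 0  ⇒  r_C2 = 2 (r>0 drops 1)

2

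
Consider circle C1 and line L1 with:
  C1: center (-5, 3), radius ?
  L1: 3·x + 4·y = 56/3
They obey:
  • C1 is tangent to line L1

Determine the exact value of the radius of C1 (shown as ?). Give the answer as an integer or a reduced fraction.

13/3

1. [C1‖L1]  r_C1² − 169/9 = 0  ⇒  r_C1 = 13/3 (r>0 drops 1)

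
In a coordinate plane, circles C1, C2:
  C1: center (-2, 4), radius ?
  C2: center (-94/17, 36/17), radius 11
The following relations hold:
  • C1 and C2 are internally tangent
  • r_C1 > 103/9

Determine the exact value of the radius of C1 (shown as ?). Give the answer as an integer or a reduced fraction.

15

1. [int C1,C2]  r_C1² − 22r_C1 + 105 = 0  ⇒  r_C1 = 7 or 15
2. given r_C1 > 103/9: keep 15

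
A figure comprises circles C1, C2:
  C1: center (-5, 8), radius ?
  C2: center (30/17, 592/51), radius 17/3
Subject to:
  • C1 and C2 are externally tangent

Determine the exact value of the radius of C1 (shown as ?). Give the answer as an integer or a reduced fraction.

1. [ext C1·C2]  r_C1² + (34/3)r_C1 − 80/3 = 0  ⇒  r_C1 = 2 (r>0 drops 1)

2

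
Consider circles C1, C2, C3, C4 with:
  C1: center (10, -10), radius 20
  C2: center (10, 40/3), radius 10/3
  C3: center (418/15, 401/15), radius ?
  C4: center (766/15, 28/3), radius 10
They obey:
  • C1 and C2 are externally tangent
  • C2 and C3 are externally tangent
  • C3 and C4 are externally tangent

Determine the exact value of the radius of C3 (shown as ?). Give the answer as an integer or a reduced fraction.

1. [ext C2·C3]  r_C3² + (20/3)r_C3 − 1463/3 = 0  ⇒  r_C3 = 19 (r>0 drops 1)
2. [ext C3·C4]  r_C3² + 20r_C3 − 741 = 0  ⇒  r_C3 = 19 (r>0 drops 1)

19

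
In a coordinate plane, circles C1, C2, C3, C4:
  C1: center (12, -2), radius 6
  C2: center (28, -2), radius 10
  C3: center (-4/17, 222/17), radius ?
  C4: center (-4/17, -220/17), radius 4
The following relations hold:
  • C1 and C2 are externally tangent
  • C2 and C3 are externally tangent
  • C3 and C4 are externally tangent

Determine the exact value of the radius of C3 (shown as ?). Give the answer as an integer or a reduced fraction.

22

1. [ext C2·C3]  r_C3² + 20r_C3 − 924 = 0  ⇒  r_C3 = 22 (r>0 drops 1)
2. [ext C3·C4]  r_C3² + 8r_C3 − 660 = 0  ⇒  r_C3 = 22 (r>0 drops 1)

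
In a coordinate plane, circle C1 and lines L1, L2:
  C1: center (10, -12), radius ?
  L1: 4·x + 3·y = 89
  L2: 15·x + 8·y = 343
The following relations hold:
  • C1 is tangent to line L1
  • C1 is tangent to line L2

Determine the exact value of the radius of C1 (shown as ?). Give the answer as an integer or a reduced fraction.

1. [C1‖L1]  r_C1² − 289 = 0  ⇒  r_C1 = 17 (r>0 drops 1)
2. [C1‖L2]  r_C1² − 289 = 0  ⇒  r_C1 = 17 (r>0 drops 1)

17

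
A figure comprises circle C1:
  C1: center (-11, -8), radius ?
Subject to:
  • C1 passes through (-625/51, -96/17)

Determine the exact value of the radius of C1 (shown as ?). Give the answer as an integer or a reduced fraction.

1. [C1∋P]  r_C1² − 64/9 = 0  ⇒  r_C1 = 8/3 (r>0 drops 1)

8/3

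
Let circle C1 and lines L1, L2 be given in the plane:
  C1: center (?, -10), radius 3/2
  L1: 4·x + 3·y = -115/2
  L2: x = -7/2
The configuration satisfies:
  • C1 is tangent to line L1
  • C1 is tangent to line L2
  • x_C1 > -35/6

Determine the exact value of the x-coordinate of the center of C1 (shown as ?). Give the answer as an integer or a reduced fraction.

1. [C1‖L1]  x_C1² + (55/4)x_C1 + 175/4 = 0  ⇒  x_C1 = -35/4 or -5
2. [C1‖L2]  x_C1² + 7x_C1 + 10 = 0  ⇒  x_C1 = -5 or -2

-5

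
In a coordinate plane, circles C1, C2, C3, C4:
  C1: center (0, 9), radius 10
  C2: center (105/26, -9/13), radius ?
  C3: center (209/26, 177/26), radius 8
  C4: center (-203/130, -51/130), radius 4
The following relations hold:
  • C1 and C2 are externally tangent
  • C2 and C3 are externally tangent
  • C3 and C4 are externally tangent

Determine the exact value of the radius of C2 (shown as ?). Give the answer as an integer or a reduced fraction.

1/2

1. [ext C1·C2]  r_C2² + 20r_C2 − 41/4 = 0  ⇒  r_C2 = 1/2 (r>0 drops 1)
2. [ext C2·C3]  r_C2² + 16r_C2 − 33/4 = 0  ⇒  r_C2 = 1/2 (r>0 drops 1)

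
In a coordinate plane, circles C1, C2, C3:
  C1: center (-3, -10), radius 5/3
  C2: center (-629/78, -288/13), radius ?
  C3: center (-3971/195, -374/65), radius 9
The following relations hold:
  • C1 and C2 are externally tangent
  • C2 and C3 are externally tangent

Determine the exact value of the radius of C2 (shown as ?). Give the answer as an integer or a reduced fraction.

23/2

1. [ext C1·C2]  r_C2² + (10/3)r_C2 − 2047/12 = 0  ⇒  r_C2 = 23/2 (r>0 drops 1)
2. [ext C2·C3]  r_C2² + 18r_C2 − 1357/4 = 0  ⇒  r_C2 = 23/2 (r>0 drops 1)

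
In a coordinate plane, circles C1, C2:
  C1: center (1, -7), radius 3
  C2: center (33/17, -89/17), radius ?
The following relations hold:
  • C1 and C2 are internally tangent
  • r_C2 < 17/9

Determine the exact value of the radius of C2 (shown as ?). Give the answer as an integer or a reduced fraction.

1. [int C1,C2]  r_C2² − 6r_C2 + 5 = 0  ⇒  r_C2 = 1 or 5
2. given r_C2 < 17/9: keep 1

1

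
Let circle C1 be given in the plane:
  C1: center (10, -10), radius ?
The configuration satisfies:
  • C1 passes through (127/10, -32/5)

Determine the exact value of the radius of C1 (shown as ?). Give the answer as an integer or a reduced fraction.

1. [C1∋P]  r_C1² − 81/4 = 0  ⇒  r_C1 = 9/2 (r>0 drops 1)

9/2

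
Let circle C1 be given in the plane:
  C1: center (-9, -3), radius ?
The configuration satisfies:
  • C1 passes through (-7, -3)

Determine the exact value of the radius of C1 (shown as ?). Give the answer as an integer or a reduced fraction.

1. [C1∋P]  r_C1² − 4 = 0  ⇒  r_C1 = 2 (r>0 drops 1)

2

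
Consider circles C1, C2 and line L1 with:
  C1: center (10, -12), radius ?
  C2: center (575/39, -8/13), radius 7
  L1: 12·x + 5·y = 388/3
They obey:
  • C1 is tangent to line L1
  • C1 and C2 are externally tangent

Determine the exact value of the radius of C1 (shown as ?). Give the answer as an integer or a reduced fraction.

1. [C1‖L1]  r_C1² − 256/9 = 0  ⇒  r_C1 = 16/3 (r>0 drops 1)
2. [ext C1·C2]  r_C1² + 14r_C1 − 928/9 = 0  ⇒  r_C1 = 16/3 (r>0 drops 1)

16/3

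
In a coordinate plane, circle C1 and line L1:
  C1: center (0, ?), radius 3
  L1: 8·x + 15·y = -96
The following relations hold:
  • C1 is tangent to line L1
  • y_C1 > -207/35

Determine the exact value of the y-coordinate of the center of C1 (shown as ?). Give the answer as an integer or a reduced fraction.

1. [C1‖L1]  y_C1² + (64/5)y_C1 + 147/5 = 0  ⇒  y_C1 = -49/5 or -3
2. given y_C1 > -207/35: keep -3

-3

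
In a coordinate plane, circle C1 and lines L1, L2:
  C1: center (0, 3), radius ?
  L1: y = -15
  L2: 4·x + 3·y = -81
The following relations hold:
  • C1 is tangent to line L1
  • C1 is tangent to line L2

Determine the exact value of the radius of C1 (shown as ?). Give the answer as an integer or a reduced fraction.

1. [C1‖L1]  r_C1² − 324 = 0  ⇒  r_C1 = 18 (r>0 drops 1)
2. [C1‖L2]  r_C1² − 324 = 0  ⇒  r_C1 = 18 (r>0 drops 1)

18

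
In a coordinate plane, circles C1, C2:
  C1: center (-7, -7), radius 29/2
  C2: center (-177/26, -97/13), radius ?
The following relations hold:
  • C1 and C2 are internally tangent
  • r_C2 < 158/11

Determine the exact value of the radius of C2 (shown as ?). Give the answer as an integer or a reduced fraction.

1. [int C1,C2]  r_C2² − 29r_C2 + 210 = 0  ⇒  r_C2 = 14 or 15
2. given r_C2 < 158/11: keep 14

14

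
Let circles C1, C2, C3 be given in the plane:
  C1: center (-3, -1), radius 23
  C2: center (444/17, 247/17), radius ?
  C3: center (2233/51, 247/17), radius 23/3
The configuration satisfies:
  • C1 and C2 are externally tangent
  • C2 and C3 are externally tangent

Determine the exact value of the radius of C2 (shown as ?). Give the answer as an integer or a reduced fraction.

10

1. [ext C1·C2]  r_C2² + 46r_C2 − 560 = 0  ⇒  r_C2 = 10 (r>0 drops 1)
2. [ext C2·C3]  r_C2² + (46/3)r_C2 − 760/3 = 0  ⇒  r_C2 = 10 (r>0 drops 1)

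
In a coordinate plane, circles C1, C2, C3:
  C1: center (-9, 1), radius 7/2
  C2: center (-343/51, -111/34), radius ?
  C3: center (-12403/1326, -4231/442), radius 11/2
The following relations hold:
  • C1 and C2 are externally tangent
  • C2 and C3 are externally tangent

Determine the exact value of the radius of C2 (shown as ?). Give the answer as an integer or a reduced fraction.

1. [ext C1·C2]  r_C2² + 7r_C2 − 100/9 = 0  ⇒  r_C2 = 4/3 (r>0 drops 1)
2. [ext C2·C3]  r_C2² + 11r_C2 − 148/9 = 0  ⇒  r_C2 = 4/3 (r>0 drops 1)

4/3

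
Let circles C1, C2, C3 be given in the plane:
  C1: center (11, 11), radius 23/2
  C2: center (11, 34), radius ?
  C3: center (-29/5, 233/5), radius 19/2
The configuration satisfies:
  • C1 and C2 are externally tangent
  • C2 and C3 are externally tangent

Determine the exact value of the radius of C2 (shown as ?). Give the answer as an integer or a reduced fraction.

1. [ext C1·C2]  r_C2² + 23r_C2 − 1587/4 = 0  ⇒  r_C2 = 23/2 (r>0 drops 1)
2. [ext C2·C3]  r_C2² + 19r_C2 − 1403/4 = 0  ⇒  r_C2 = 23/2 (r>0 drops 1)

23/2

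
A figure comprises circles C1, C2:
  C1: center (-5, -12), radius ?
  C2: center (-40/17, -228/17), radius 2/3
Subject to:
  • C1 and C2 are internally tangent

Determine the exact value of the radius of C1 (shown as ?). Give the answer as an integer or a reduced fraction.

1. [int C1,C2]  r_C1² − (4/3)r_C1 − 77/9 = 0  ⇒  r_C1 = 11/3 (r>0 drops 1)

11/3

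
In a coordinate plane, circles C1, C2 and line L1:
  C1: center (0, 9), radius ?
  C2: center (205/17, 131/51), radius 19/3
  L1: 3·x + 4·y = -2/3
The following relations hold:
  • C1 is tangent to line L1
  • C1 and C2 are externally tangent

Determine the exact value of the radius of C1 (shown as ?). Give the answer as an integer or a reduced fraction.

22/3

1. [C1‖L1]  r_C1² − 484/9 = 0  ⇒  r_C1 = 22/3 (r>0 drops 1)
2. [ext C1·C2]  r_C1² + (38/3)r_C1 − 440/3 = 0  ⇒  r_C1 = 22/3 (r>0 drops 1)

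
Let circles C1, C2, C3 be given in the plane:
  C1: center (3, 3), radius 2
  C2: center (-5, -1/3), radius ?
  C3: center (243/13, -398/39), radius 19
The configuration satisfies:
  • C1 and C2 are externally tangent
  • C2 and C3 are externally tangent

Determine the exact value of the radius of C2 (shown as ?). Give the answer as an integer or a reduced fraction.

20/3

1. [ext C1·C2]  r_C2² + 4r_C2 − 640/9 = 0  ⇒  r_C2 = 20/3 (r>0 drops 1)
2. [ext C2·C3]  r_C2² + 38r_C2 − 2680/9 = 0  ⇒  r_C2 = 20/3 (r>0 drops 1)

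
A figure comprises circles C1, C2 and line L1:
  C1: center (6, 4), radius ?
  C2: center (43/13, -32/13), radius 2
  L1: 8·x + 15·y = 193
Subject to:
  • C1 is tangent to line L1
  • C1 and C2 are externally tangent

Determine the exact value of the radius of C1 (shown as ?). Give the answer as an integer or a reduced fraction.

5

1. [C1‖L1]  r_C1² − 25 = 0  ⇒  r_C1 = 5 (r>0 drops 1)
2. [ext C1·C2]  r_C1² + 4r_C1 − 45 = 0  ⇒  r_C1 = 5 (r>0 drops 1)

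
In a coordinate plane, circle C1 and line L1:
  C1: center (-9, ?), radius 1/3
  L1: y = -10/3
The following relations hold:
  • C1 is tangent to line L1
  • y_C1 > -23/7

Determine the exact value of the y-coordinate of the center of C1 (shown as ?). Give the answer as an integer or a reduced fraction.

1. [C1‖L1]  y_C1² + (20/3)y_C1 + 11 = 0  ⇒  y_C1 = -11/3 or -3
2. given y_C1 > -23/7: keep -3

-3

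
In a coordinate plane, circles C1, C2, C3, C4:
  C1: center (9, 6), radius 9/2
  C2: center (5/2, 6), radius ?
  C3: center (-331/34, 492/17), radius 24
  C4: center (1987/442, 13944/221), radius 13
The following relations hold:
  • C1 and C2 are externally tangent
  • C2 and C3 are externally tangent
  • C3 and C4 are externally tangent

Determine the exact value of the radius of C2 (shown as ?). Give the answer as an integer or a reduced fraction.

2

1. [ext C1·C2]  r_C2² + 9r_C2 − 22 = 0  ⇒  r_C2 = 2 (r>0 drops 1)
2. [ext C2·C3]  r_C2² + 48r_C2 − 100 = 0  ⇒  r_C2 = 2 (r>0 drops 1)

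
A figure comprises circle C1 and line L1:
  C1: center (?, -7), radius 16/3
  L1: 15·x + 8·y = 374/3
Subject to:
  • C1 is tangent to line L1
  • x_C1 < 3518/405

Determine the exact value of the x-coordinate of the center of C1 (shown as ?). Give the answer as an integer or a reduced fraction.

1. [C1‖L1]  x_C1² − (1084/45)x_C1 + 1628/15 = 0  ⇒  x_C1 = 6 or 814/45
2. given x_C1 < 3518/405: keep 6

6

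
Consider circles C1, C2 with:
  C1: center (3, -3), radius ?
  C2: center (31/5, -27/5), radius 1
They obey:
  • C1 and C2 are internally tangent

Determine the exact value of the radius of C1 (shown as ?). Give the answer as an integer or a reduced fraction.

5

1. [int C1,C2]  r_C1² − 2r_C1 − 15 = 0  ⇒  r_C1 = 5 (r>0 drops 1)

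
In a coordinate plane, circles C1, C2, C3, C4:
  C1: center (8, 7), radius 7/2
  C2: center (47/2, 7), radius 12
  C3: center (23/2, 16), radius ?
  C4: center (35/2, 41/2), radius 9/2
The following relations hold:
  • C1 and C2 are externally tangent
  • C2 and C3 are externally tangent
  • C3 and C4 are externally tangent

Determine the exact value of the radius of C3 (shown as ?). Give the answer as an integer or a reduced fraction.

3

1. [ext C2·C3]  r_C3² + 24r_C3 − 81 = 0  ⇒  r_C3 = 3 (r>0 drops 1)
2. [ext C3·C4]  r_C3² + 9r_C3 − 36 = 0  ⇒  r_C3 = 3 (r>0 drops 1)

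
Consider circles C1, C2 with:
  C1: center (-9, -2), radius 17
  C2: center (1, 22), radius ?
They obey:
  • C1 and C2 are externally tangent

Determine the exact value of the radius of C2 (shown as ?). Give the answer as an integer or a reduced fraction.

9

1. [ext C1·C2]  r_C2² + 34r_C2 − 387 = 0  ⇒  r_C2 = 9 (r>0 drops 1)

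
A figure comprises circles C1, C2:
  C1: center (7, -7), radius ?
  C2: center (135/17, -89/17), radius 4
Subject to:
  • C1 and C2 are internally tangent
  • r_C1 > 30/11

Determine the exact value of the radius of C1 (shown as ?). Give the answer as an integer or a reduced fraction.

1. [int C1,C2]  r_C1² − 8r_C1 + 12 = 0  ⇒  r_C1 = 2 or 6
2. given r_C1 > 30/11: keep 6

6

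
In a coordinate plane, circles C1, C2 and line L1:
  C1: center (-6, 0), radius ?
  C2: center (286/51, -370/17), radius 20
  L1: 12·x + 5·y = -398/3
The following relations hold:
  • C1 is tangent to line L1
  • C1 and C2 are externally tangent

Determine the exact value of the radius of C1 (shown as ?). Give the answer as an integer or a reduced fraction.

14/3

1. [C1‖L1]  r_C1² − 196/9 = 0  ⇒  r_C1 = 14/3 (r>0 drops 1)
2. [ext C1·C2]  r_C1² + 40r_C1 − 1876/9 = 0  ⇒  r_C1 = 14/3 (r>0 drops 1)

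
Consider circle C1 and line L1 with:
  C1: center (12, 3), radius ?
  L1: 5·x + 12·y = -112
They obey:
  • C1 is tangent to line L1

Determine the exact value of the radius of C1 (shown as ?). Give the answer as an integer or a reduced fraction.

1. [C1‖L1]  r_C1² − 256 = 0  ⇒  r_C1 = 16 (r>0 drops 1)

16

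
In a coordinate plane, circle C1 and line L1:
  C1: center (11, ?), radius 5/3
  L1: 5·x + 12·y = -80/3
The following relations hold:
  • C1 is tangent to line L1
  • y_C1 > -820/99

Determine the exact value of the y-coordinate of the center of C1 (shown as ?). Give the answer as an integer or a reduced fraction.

1. [C1‖L1]  y_C1² + (245/18)y_C1 + 775/18 = 0  ⇒  y_C1 = -155/18 or -5
2. given y_C1 > -820/99: keep -5

-5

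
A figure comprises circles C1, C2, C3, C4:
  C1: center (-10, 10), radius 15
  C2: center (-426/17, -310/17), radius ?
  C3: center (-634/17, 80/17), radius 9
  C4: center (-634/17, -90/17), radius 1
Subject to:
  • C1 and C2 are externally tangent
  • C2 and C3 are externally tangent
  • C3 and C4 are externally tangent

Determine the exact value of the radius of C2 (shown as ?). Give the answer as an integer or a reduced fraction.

1. [ext C1·C2]  r_C2² + 30r_C2 − 799 = 0  ⇒  r_C2 = 17 (r>0 drops 1)
2. [ext C2·C3]  r_C2² + 18r_C2 − 595 = 0  ⇒  r_C2 = 17 (r>0 drops 1)

17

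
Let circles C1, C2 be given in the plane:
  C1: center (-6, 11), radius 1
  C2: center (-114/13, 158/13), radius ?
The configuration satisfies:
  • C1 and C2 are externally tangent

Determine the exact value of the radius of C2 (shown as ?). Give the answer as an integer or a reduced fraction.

1. [ext C1·C2]  r_C2² + 2r_C2 − 8 = 0  ⇒  r_C2 = 2 (r>0 drops 1)

2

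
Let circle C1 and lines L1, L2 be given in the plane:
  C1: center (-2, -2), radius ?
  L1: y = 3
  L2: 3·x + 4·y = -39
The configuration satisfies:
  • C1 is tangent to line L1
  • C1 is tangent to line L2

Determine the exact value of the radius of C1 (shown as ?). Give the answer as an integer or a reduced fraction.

1. [C1‖L1]  r_C1² − 25 = 0  ⇒  r_C1 = 5 (r>0 drops 1)
2. [C1‖L2]  r_C1² − 25 = 0  ⇒  r_C1 = 5 (r>0 drops 1)

5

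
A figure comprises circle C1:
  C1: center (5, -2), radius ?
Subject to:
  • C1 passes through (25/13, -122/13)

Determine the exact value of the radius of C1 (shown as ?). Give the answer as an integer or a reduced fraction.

8

1. [C1∋P]  r_C1² − 64 = 0  ⇒  r_C1 = 8 (r>0 drops 1)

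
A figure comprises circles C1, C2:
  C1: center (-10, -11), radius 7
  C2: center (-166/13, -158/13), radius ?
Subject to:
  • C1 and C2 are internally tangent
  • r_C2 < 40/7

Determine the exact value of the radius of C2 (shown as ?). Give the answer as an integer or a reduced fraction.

1. [int C1,C2]  r_C2² − 14r_C2 + 40 = 0  ⇒  r_C2 = 4 or 10
2. given r_C2 < 40/7: keep 4

4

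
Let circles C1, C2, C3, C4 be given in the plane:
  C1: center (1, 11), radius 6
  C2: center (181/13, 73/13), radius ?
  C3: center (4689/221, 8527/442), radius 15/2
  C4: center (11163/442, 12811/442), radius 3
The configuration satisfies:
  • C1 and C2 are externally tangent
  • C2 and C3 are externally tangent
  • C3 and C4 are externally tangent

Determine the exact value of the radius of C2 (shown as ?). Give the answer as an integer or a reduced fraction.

1. [ext C1·C2]  r_C2² + 12r_C2 − 160 = 0  ⇒  r_C2 = 8 (r>0 drops 1)
2. [ext C2·C3]  r_C2² + 15r_C2 − 184 = 0  ⇒  r_C2 = 8 (r>0 drops 1)

8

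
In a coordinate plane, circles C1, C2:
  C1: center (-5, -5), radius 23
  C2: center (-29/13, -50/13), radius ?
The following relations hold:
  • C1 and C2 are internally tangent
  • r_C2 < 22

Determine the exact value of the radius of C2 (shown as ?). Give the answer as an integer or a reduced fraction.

20

1. [int C1,C2]  r_C2² − 46r_C2 + 520 = 0  ⇒  r_C2 = 20 or 26
2. given r_C2 < 22: keep 20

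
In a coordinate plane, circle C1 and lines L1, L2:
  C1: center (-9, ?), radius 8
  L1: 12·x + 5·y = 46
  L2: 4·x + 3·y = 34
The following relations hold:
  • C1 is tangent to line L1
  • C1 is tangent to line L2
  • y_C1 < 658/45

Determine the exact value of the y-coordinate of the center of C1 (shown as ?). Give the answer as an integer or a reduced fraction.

1. [C1‖L1]  y_C1² − (308/5)y_C1 + 516 = 0  ⇒  y_C1 = 10 or 258/5
2. [C1‖L2]  y_C1² − (140/3)y_C1 + 1100/3 = 0  ⇒  y_C1 = 10 or 110/3

10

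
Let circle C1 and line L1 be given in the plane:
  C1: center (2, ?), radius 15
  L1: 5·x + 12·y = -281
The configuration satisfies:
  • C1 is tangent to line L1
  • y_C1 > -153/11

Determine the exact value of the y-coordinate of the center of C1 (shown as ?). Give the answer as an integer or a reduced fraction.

1. [C1‖L1]  y_C1² + (97/2)y_C1 + 324 = 0  ⇒  y_C1 = -81/2 or -8
2. given y_C1 > -153/11: keep -8

-8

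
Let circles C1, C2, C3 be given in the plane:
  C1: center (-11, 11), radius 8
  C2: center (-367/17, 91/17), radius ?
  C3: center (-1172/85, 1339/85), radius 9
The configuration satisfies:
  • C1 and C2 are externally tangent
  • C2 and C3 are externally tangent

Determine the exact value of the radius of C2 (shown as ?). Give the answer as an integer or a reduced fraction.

1. [ext C1·C2]  r_C2² + 16r_C2 − 80 = 0  ⇒  r_C2 = 4 (r>0 drops 1)
2. [ext C2·C3]  r_C2² + 18r_C2 − 88 = 0  ⇒  r_C2 = 4 (r>0 drops 1)

4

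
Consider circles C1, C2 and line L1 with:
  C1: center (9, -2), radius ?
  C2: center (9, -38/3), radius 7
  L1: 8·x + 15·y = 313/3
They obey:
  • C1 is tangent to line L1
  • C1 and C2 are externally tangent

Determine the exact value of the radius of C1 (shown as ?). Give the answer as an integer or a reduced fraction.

11/3

1. [C1‖L1]  r_C1² − 121/9 = 0  ⇒  r_C1 = 11/3 (r>0 drops 1)
2. [ext C1·C2]  r_C1² + 14r_C1 − 583/9 = 0  ⇒  r_C1 = 11/3 (r>0 drops 1)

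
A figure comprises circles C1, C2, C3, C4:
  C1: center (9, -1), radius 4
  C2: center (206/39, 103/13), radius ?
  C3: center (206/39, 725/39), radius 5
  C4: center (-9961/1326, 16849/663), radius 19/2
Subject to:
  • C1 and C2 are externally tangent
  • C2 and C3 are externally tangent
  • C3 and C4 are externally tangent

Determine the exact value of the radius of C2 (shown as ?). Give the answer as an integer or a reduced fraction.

1. [ext C1·C2]  r_C2² + 8r_C2 − 697/9 = 0  ⇒  r_C2 = 17/3 (r>0 drops 1)
2. [ext C2·C3]  r_C2² + 10r_C2 − 799/9 = 0  ⇒  r_C2 = 17/3 (r>0 drops 1)

17/3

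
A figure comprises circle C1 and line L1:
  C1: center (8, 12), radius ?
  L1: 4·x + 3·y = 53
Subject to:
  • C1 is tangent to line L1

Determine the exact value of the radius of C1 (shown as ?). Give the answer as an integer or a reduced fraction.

1. [C1‖L1]  r_C1² − 9 = 0  ⇒  r_C1 = 3 (r>0 drops 1)

3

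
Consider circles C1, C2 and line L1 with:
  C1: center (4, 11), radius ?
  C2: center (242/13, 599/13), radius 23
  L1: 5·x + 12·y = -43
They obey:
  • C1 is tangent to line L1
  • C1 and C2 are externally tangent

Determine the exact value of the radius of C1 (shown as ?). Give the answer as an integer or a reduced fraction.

1. [C1‖L1]  r_C1² − 225 = 0  ⇒  r_C1 = 15 (r>0 drops 1)
2. [ext C1·C2]  r_C1² + 46r_C1 − 915 = 0  ⇒  r_C1 = 15 (r>0 drops 1)

15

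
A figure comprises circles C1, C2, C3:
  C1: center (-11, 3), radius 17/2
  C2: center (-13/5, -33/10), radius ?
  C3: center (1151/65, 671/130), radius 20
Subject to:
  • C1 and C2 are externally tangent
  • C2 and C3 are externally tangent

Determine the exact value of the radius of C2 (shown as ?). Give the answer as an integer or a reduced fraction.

1. [ext C1·C2]  r_C2² + 17r_C2 − 38 = 0  ⇒  r_C2 = 2 (r>0 drops 1)
2. [ext C2·C3]  r_C2² + 40r_C2 − 84 = 0  ⇒  r_C2 = 2 (r>0 drops 1)

2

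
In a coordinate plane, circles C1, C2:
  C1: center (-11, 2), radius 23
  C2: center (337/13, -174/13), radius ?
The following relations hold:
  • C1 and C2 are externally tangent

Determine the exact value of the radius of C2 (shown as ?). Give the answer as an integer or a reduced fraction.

17

1. [ext C1·C2]  r_C2² + 46r_C2 − 1071 = 0  ⇒  r_C2 = 17 (r>0 drops 1)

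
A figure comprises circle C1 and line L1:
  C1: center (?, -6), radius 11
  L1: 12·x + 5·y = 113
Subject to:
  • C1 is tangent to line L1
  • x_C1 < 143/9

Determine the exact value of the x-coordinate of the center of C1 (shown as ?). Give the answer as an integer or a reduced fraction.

1. [C1‖L1]  x_C1² − (143/6)x_C1 = 0  ⇒  x_C1 = 0 or 143/6
2. given x_C1 < 143/9: keep 0

0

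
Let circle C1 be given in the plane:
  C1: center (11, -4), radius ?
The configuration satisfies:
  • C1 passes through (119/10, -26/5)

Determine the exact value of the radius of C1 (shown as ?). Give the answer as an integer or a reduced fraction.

1. [C1∋P]  r_C1² − 9/4 = 0  ⇒  r_C1 = 3/2 (r>0 drops 1)

3/2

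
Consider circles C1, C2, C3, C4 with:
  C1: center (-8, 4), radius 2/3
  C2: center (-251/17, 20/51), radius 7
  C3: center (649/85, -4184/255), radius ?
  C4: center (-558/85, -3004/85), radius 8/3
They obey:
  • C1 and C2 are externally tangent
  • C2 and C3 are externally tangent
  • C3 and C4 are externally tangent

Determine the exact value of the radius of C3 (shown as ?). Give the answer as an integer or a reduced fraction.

1. [ext C2·C3]  r_C3² + 14r_C3 − 735 = 0  ⇒  r_C3 = 21 (r>0 drops 1)
2. [ext C3·C4]  r_C3² + (16/3)r_C3 − 553 = 0  ⇒  r_C3 = 21 (r>0 drops 1)

21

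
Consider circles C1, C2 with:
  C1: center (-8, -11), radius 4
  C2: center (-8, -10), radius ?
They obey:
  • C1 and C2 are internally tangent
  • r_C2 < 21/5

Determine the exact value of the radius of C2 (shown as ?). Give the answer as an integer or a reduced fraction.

3

1. [int C1,C2]  r_C2² − 8r_C2 + 15 = 0  ⇒  r_C2 = 3 or 5
2. given r_C2 < 21/5: keep 3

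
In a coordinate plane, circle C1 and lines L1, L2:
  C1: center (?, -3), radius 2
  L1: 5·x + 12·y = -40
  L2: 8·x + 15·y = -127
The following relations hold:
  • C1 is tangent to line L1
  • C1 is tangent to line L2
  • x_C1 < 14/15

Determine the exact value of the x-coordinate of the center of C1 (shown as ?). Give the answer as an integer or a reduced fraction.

-6

1. [C1‖L1]  x_C1² + (8/5)x_C1 − 132/5 = 0  ⇒  x_C1 = -6 or 22/5
2. [C1‖L2]  x_C1² + (41/2)x_C1 + 87 = 0  ⇒  x_C1 = -29/2 or -6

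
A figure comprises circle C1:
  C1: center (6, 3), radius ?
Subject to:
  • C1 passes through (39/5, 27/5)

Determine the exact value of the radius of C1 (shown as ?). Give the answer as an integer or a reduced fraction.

1. [C1∋P]  r_C1² − 9 = 0  ⇒  r_C1 = 3 (r>0 drops 1)

3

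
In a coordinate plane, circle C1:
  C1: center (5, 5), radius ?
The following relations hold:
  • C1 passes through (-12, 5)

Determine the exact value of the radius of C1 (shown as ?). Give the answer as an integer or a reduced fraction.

1. [C1∋P]  r_C1² − 289 = 0  ⇒  r_C1 = 17 (r>0 drops 1)

17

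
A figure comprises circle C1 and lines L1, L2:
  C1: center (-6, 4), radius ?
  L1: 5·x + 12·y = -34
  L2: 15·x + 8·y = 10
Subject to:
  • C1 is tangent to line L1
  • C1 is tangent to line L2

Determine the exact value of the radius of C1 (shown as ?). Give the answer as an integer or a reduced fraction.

1. [C1‖L1]  r_C1² − 16 = 0  ⇒  r_C1 = 4 (r>0 drops 1)
2. [C1‖L2]  r_C1² − 16 = 0  ⇒  r_C1 = 4 (r>0 drops 1)

4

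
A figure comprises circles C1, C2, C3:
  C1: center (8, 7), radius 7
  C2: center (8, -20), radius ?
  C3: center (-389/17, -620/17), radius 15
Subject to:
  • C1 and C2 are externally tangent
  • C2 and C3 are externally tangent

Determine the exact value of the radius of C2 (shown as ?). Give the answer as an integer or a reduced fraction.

1. [ext C1·C2]  r_C2² + 14r_C2 − 680 = 0  ⇒  r_C2 = 20 (r>0 drops 1)
2. [ext C2·C3]  r_C2² + 30r_C2 − 1000 = 0  ⇒  r_C2 = 20 (r>0 drops 1)

20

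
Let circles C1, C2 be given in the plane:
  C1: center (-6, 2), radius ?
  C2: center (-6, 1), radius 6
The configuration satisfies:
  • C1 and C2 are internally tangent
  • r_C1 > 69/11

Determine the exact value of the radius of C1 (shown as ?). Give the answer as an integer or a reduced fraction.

1. [int C1,C2]  r_C1² − 12r_C1 + 35 = 0  ⇒  r_C1 = 5 or 7
2. given r_C1 > 69/11: keep 7

7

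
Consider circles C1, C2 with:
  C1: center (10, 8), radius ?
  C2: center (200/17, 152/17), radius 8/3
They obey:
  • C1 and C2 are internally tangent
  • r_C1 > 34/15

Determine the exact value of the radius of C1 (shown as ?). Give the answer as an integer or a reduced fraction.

1. [int C1,C2]  r_C1² − (16/3)r_C1 + 28/9 = 0  ⇒  r_C1 = 2/3 or 14/3
2. given r_C1 > 34/15: keep 14/3

14/3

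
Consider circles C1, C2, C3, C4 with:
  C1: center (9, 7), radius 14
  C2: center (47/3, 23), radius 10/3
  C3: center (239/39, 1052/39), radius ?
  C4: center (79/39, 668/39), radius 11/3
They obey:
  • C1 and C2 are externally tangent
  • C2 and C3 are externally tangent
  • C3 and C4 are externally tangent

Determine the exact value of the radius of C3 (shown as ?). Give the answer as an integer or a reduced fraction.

7

1. [ext C2·C3]  r_C3² + (20/3)r_C3 − 287/3 = 0  ⇒  r_C3 = 7 (r>0 drops 1)
2. [ext C3·C4]  r_C3² + (22/3)r_C3 − 301/3 = 0  ⇒  r_C3 = 7 (r>0 drops 1)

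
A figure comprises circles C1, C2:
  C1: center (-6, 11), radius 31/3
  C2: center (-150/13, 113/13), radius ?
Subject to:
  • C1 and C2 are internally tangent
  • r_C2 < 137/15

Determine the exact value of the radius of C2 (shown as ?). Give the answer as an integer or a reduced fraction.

1. [int C1,C2]  r_C2² − (62/3)r_C2 + 637/9 = 0  ⇒  r_C2 = 13/3 or 49/3
2. given r_C2 < 137/15: keep 13/3

13/3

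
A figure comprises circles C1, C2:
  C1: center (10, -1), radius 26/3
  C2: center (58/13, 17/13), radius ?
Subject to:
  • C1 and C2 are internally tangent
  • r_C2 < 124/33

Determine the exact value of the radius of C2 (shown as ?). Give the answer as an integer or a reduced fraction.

8/3

1. [int C1,C2]  r_C2² − (52/3)r_C2 + 352/9 = 0  ⇒  r_C2 = 8/3 or 44/3
2. given r_C2 < 124/33: keep 8/3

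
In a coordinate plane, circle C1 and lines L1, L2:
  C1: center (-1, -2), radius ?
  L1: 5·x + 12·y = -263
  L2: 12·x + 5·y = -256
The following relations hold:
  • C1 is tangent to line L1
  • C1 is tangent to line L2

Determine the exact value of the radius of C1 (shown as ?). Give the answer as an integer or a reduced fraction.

1. [C1‖L1]  r_C1² − 324 = 0  ⇒  r_C1 = 18 (r>0 drops 1)
2. [C1‖L2]  r_C1² − 324 = 0  ⇒  r_C1 = 18 (r>0 drops 1)

18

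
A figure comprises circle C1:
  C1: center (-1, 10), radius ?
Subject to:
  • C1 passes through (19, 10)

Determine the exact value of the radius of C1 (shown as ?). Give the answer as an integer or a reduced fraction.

1. [C1∋P]  r_C1² − 400 = 0  ⇒  r_C1 = 20 (r>0 drops 1)

20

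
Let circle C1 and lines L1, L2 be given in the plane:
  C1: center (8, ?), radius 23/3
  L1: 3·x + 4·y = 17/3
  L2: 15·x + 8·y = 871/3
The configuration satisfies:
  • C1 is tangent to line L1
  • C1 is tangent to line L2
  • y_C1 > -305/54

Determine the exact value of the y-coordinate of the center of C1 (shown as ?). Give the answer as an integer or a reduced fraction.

5

1. [C1‖L1]  y_C1² + (55/6)y_C1 − 425/6 = 0  ⇒  y_C1 = -85/6 or 5
2. [C1‖L2]  y_C1² − (511/12)y_C1 + 2255/12 = 0  ⇒  y_C1 = 5 or 451/12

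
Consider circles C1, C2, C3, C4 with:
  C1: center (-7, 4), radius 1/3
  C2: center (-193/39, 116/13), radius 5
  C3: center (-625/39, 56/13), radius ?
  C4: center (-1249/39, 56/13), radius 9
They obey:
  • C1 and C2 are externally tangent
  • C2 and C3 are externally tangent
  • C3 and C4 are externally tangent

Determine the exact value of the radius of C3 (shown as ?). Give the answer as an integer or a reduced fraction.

7

1. [ext C2·C3]  r_C3² + 10r_C3 − 119 = 0  ⇒  r_C3 = 7 (r>0 drops 1)
2. [ext C3·C4]  r_C3² + 18r_C3 − 175 = 0  ⇒  r_C3 = 7 (r>0 drops 1)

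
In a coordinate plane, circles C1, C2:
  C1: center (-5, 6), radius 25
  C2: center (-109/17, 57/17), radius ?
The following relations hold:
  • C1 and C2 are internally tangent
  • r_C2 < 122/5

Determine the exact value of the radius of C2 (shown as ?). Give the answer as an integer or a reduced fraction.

1. [int C1,C2]  r_C2² − 50r_C2 + 616 = 0  ⇒  r_C2 = 22 or 28
2. given r_C2 < 122/5: keep 22

22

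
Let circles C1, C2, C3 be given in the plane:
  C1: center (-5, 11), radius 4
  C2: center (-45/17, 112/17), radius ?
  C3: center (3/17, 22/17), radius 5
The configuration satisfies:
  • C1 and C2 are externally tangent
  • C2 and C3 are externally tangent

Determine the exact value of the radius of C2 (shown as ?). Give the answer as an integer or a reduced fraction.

1. [ext C1·C2]  r_C2² + 8r_C2 − 9 = 0  ⇒  r_C2 = 1 (r>0 drops 1)
2. [ext C2·C3]  r_C2² + 10r_C2 − 11 = 0  ⇒  r_C2 = 1 (r>0 drops 1)

1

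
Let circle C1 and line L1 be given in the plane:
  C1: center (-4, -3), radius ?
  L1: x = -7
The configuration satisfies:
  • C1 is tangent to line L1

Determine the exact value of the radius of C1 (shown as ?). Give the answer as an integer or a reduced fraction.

1. [C1‖L1]  r_C1² − 9 = 0  ⇒  r_C1 = 3 (r>0 drops 1)

3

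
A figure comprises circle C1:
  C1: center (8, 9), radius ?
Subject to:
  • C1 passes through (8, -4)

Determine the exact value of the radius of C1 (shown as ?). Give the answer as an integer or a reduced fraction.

13

1. [C1∋P]  r_C1² − 169 = 0  ⇒  r_C1 = 13 (r>0 drops 1)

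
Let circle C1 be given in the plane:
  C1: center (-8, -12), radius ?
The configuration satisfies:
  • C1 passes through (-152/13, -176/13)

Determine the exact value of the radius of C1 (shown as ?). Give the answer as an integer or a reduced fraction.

1. [C1∋P]  r_C1² − 16 = 0  ⇒  r_C1 = 4 (r>0 drops 1)

4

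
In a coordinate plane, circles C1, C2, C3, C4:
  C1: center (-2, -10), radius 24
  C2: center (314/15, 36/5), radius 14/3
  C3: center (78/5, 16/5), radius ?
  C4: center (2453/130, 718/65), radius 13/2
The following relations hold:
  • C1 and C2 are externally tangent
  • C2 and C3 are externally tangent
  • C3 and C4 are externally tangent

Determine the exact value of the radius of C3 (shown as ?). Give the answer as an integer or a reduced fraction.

1. [ext C2·C3]  r_C3² + (28/3)r_C3 − 68/3 = 0  ⇒  r_C3 = 2 (r>0 drops 1)
2. [ext C3·C4]  r_C3² + 13r_C3 − 30 = 0  ⇒  r_C3 = 2 (r>0 drops 1)

2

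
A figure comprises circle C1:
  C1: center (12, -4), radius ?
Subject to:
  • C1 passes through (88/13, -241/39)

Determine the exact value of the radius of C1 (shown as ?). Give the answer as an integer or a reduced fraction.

1. [C1∋P]  r_C1² − 289/9 = 0  ⇒  r_C1 = 17/3 (r>0 drops 1)

17/3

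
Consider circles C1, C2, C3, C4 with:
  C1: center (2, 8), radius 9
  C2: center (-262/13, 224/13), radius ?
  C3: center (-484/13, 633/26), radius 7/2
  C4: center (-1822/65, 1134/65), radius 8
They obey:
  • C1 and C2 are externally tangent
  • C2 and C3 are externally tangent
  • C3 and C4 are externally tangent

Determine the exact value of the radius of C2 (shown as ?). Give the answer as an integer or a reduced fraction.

1. [ext C1·C2]  r_C2² + 18r_C2 − 495 = 0  ⇒  r_C2 = 15 (r>0 drops 1)
2. [ext C2·C3]  r_C2² + 7r_C2 − 330 = 0  ⇒  r_C2 = 15 (r>0 drops 1)

15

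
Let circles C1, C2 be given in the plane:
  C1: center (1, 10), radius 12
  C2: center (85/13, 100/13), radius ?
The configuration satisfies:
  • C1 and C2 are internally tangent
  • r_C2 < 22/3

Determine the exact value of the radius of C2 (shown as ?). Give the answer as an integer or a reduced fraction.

1. [int C1,C2]  r_C2² − 24r_C2 + 108 = 0  ⇒  r_C2 = 6 or 18
2. given r_C2 < 22/3: keep 6

6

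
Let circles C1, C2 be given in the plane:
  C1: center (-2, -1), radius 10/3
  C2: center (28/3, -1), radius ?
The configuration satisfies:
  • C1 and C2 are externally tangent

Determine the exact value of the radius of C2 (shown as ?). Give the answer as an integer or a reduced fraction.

8

1. [ext C1·C2]  r_C2² + (20/3)r_C2 − 352/3 = 0  ⇒  r_C2 = 8 (r>0 drops 1)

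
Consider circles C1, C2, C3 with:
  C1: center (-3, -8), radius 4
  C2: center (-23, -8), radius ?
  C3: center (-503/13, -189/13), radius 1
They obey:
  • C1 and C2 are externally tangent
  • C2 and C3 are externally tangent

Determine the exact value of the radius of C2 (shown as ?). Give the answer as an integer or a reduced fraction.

1. [ext C1·C2]  r_C2² + 8r_C2 − 384 = 0  ⇒  r_C2 = 16 (r>0 drops 1)
2. [ext C2·C3]  r_C2² + 2r_C2 − 288 = 0  ⇒  r_C2 = 16 (r>0 drops 1)

16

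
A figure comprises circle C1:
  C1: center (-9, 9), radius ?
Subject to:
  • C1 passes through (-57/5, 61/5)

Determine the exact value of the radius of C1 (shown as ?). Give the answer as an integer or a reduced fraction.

1. [C1∋P]  r_C1² − 16 = 0  ⇒  r_C1 = 4 (r>0 drops 1)

4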